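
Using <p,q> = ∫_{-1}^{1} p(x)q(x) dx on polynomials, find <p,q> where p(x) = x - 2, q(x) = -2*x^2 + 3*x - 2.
<p,q> = 38/3

Expand the product: p(x)·q(x) = -2*x^3 + 7*x^2 - 8*x + 4.
∫_{-1}^{1} of each monomial x^k gives [2/(k+1) if k even, 0 if k odd]. Integrating term-by-term (or equivalently evaluating the antiderivative F(x) = -x^4/2 + 7*x^3/3 - 4*x^2 + 4*x at the endpoints):
  F(1) − F(−1) = 11/6 − (-65/6) = 38/3.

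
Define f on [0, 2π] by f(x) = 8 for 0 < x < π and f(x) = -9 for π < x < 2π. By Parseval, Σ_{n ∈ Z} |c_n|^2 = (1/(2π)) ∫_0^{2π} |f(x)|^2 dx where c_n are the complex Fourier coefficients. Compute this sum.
Σ |c_n|^2 = 145/2

Parseval equates the L^2 energy of f (normalised by 1/(2π)) with the ℓ^2 sum of its Fourier coefficients: (1/(2π)) ∫_0^{2π} |f|^2 = Σ |c_n|^2.
Compute the left side: (1/(2π)) [∫_0^π 8^2 dx + ∫_π^{2π} (-9)^2 dx] = (1/(2π)) · (64π + 81π) = (64 + 81)/2 = 145/2.
So Σ_{n ∈ Z} |c_n|^2 = 145/2.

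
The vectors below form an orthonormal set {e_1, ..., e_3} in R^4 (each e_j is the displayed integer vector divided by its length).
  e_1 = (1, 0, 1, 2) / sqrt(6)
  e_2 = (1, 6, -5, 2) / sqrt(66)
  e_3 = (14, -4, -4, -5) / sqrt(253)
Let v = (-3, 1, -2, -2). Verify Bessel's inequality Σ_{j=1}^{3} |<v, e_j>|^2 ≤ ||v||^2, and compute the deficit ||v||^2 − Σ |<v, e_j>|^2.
Σ |<v, e_j>|^2 = 410/23; ||v||^2 = 18; deficit = 4/23

Write each e_j = u_j / sqrt(<u_j, u_j>) where u_j is the displayed integer vector. Then <v, e_j> = <v, u_j> / sqrt(<u_j, u_j>), so |<v, e_j>|^2 = <v, u_j>^2 / <u_j, u_j>.
Coefficients: <v, e_1> = -9/sqrt(6), <v, e_2> = 9/sqrt(66), <v, e_3> = -28/sqrt(253).
Square and sum: Σ |<v, e_j>|^2 = 410/23.
Compute ||v||^2 = v·v = 18.
Deficit = 18 − 410/23 = 4/23 ≥ 0, confirming Bessel's inequality. (The deficit equals ||v − Σ <v,e_j> e_j||^2, the squared distance from v to span{e_j}.)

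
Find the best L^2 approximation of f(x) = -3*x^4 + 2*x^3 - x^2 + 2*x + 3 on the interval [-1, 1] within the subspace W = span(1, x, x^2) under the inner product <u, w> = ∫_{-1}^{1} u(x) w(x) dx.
g(x) = -25*x^2/7 + 16*x/5 + 114/35

The best approximation g ∈ W is the orthogonal projection of f onto W. Writing g = a_0 + a_1 x + a_2 x^2, the coefficients solve the normal equations G · a = b where
  G_{ij} = <φ_i, φ_j> and b_i = <f, φ_i>, with φ_0 = 1, φ_1 = x, φ_2 = x^2.
G =
  [2, 0, 2/3]
  [0, 2/3, 0]
  [2/3, 0, 2/5],
b = (62/15, 32/15, 26/35).
Solving gives a_0 = 114/35, a_1 = 16/5, a_2 = -25/7, so
  g(x) = -25*x^2/7 + 16*x/5 + 114/35.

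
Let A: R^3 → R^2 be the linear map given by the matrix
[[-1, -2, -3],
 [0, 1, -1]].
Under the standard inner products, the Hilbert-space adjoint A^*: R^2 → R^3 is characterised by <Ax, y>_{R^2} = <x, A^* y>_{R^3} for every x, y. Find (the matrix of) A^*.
A^* = A^T =
[[-1, 0],
 [-2, 1],
 [-3, -1]]

For real matrices with standard dot products, the defining identity <Ax, y> = <x, A^* y> gives (Ax)^T y = x^T (A^*) y, i.e. x^T A^T y = x^T (A^*) y. Since this holds for all x, y, we must have A^* = A^T. Therefore
A^* =
[[-1, 0],
 [-2, 1],
 [-3, -1]].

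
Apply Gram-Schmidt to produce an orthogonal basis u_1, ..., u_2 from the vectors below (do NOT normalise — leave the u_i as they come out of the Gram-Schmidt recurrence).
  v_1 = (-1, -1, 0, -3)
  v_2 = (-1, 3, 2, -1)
Orthogonal basis:
  u_1 = (-1, -1, 0, -3)
  u_2 = (-10/11, 34/11, 2, -8/11)

Apply the Gram-Schmidt recurrence
  u_1 = v_1
  u_i = v_i − Σ_{j<i} ((v_i · u_j) / (u_j · u_j)) · u_j.

Step by step this gives:
  u_1 = (-1, -1, 0, -3)
  u_2 = (-10/11, 34/11, 2, -8/11)

Orthogonality check:
  u_2 · u_1 = 0 (should be 0)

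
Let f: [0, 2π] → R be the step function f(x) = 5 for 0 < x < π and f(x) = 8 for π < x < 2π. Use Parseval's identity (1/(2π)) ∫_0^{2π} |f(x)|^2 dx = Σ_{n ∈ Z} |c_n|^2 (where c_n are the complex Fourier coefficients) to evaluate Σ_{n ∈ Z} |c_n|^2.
Σ |c_n|^2 = 89/2

Parseval equates the L^2 energy of f (normalised by 1/(2π)) with the ℓ^2 sum of its Fourier coefficients: (1/(2π)) ∫_0^{2π} |f|^2 = Σ |c_n|^2.
Compute the left side: (1/(2π)) [∫_0^π 5^2 dx + ∫_π^{2π} 8^2 dx] = (1/(2π)) · (25π + 64π) = (25 + 64)/2 = 89/2.
So Σ_{n ∈ Z} |c_n|^2 = 89/2.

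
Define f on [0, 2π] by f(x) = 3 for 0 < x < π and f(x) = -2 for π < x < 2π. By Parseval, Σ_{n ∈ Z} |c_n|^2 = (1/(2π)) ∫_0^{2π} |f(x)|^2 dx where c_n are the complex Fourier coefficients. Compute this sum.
Σ |c_n|^2 = 13/2

Parseval equates the L^2 energy of f (normalised by 1/(2π)) with the ℓ^2 sum of its Fourier coefficients: (1/(2π)) ∫_0^{2π} |f|^2 = Σ |c_n|^2.
Compute the left side: (1/(2π)) [∫_0^π 3^2 dx + ∫_π^{2π} (-2)^2 dx] = (1/(2π)) · (9π + 4π) = (9 + 4)/2 = 13/2.
So Σ_{n ∈ Z} |c_n|^2 = 13/2.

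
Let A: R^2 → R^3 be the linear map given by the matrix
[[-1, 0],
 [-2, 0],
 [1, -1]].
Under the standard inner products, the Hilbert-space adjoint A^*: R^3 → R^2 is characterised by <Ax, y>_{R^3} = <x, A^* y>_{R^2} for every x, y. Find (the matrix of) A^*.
A^* = A^T =
[[-1, -2, 1],
 [0, 0, -1]]

For real matrices with standard dot products, the defining identity <Ax, y> = <x, A^* y> gives (Ax)^T y = x^T (A^*) y, i.e. x^T A^T y = x^T (A^*) y. Since this holds for all x, y, we must have A^* = A^T. Therefore
A^* =
[[-1, -2, 1],
 [0, 0, -1]].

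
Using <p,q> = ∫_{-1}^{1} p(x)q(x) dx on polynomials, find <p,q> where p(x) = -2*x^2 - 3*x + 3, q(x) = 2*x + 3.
<p,q> = 10

Expand the product: p(x)·q(x) = -4*x^3 - 12*x^2 - 3*x + 9.
∫_{-1}^{1} of each monomial x^k gives [2/(k+1) if k even, 0 if k odd]. Integrating term-by-term (or equivalently evaluating the antiderivative F(x) = -x^4 - 4*x^3 - 3*x^2/2 + 9*x at the endpoints):
  F(1) − F(−1) = 5/2 − (-15/2) = 10.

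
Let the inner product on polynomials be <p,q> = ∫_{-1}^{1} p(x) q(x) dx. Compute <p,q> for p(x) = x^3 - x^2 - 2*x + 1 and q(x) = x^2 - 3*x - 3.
<p,q> = -14/15

Expand the product: p(x)·q(x) = x^5 - 4*x^4 - 2*x^3 + 10*x^2 + 3*x - 3.
∫_{-1}^{1} of each monomial x^k gives [2/(k+1) if k even, 0 if k odd]. Integrating term-by-term (or equivalently evaluating the antiderivative F(x) = x^6/6 - 4*x^5/5 - x^4/2 + 10*x^3/3 + 3*x^2/2 - 3*x at the endpoints):
  F(1) − F(−1) = 7/10 − (49/30) = -14/15.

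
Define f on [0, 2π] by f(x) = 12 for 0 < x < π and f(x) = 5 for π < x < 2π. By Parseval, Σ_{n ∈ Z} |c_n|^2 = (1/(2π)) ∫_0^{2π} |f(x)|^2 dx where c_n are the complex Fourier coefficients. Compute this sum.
Σ |c_n|^2 = 169/2

Parseval equates the L^2 energy of f (normalised by 1/(2π)) with the ℓ^2 sum of its Fourier coefficients: (1/(2π)) ∫_0^{2π} |f|^2 = Σ |c_n|^2.
Compute the left side: (1/(2π)) [∫_0^π 12^2 dx + ∫_π^{2π} 5^2 dx] = (1/(2π)) · (144π + 25π) = (144 + 25)/2 = 169/2.
So Σ_{n ∈ Z} |c_n|^2 = 169/2.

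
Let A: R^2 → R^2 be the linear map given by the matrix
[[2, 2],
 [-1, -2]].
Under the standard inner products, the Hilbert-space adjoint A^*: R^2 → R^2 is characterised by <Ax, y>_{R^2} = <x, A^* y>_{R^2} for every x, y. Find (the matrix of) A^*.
A^* = A^T =
[[2, -1],
 [2, -2]]

For real matrices with standard dot products, the defining identity <Ax, y> = <x, A^* y> gives (Ax)^T y = x^T (A^*) y, i.e. x^T A^T y = x^T (A^*) y. Since this holds for all x, y, we must have A^* = A^T. Therefore
A^* =
[[2, -1],
 [2, -2]].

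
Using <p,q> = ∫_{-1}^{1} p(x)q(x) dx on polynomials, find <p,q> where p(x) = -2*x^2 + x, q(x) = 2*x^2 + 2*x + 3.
<p,q> = -64/15

Expand the product: p(x)·q(x) = -4*x^4 - 2*x^3 - 4*x^2 + 3*x.
∫_{-1}^{1} of each monomial x^k gives [2/(k+1) if k even, 0 if k odd]. Integrating term-by-term (or equivalently evaluating the antiderivative F(x) = -4*x^5/5 - x^4/2 - 4*x^3/3 + 3*x^2/2 at the endpoints):
  F(1) − F(−1) = -17/15 − (47/15) = -64/15.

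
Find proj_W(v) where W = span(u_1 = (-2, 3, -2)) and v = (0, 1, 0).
proj_W(v) = (-6/17, 9/17, -6/17)

Set up U = [u_1 | ... | u_1] ∈ R^(3×1). The projector onto W = col(U) is P = U (U^T U)^(-1) U^T.
Compute U^T U =
  [17],
and U^T v = (3).
Solve U^T U · c = U^T v for the coefficients: c = (3/17). The projection is proj_W(v) = U c.
Check: (v - proj_W(v)) · u_1 = 0  (should be 0).
Result: proj_W(v) = (-6/17, 9/17, -6/17).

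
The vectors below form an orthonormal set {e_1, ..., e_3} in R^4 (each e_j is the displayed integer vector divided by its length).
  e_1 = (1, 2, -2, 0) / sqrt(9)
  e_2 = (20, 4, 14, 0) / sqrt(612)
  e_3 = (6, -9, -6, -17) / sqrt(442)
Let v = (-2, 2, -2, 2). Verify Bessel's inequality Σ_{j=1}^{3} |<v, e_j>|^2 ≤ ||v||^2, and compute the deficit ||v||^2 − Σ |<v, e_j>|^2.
Σ |<v, e_j>|^2 = 16; ||v||^2 = 16; deficit = 0

Write each e_j = u_j / sqrt(<u_j, u_j>) where u_j is the displayed integer vector. Then <v, e_j> = <v, u_j> / sqrt(<u_j, u_j>), so |<v, e_j>|^2 = <v, u_j>^2 / <u_j, u_j>.
Coefficients: <v, e_1> = 6/sqrt(9), <v, e_2> = -60/sqrt(612), <v, e_3> = -52/sqrt(442).
Square and sum: Σ |<v, e_j>|^2 = 16.
Compute ||v||^2 = v·v = 16.
Deficit = 16 − 16 = 0 ≥ 0, confirming Bessel's inequality. (The deficit equals ||v − Σ <v,e_j> e_j||^2, the squared distance from v to span{e_j}.)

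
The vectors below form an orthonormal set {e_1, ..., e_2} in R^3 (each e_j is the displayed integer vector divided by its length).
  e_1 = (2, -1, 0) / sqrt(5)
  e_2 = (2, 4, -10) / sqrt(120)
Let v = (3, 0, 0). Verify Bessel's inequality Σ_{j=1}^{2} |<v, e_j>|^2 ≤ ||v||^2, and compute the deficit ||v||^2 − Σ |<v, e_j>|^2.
Σ |<v, e_j>|^2 = 15/2; ||v||^2 = 9; deficit = 3/2

Write each e_j = u_j / sqrt(<u_j, u_j>) where u_j is the displayed integer vector. Then <v, e_j> = <v, u_j> / sqrt(<u_j, u_j>), so |<v, e_j>|^2 = <v, u_j>^2 / <u_j, u_j>.
Coefficients: <v, e_1> = 6/sqrt(5), <v, e_2> = 6/sqrt(120).
Square and sum: Σ |<v, e_j>|^2 = 15/2.
Compute ||v||^2 = v·v = 9.
Deficit = 9 − 15/2 = 3/2 ≥ 0, confirming Bessel's inequality. (The deficit equals ||v − Σ <v,e_j> e_j||^2, the squared distance from v to span{e_j}.)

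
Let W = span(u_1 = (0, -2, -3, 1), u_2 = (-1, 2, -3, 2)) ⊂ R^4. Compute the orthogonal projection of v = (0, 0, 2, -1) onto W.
proj_W(v) = (9/29, 2/29, 57/29, -28/29)

Set up U = [u_1 | ... | u_2] ∈ R^(4×2). The projector onto W = col(U) is P = U (U^T U)^(-1) U^T.
Compute U^T U =
  [14, 7]
  [7, 18],
and U^T v = (-7, -8).
Solve U^T U · c = U^T v for the coefficients: c = (-10/29, -9/29). The projection is proj_W(v) = U c.
Check: (v - proj_W(v)) · u_1 = 0  (should be 0).
Check: (v - proj_W(v)) · u_2 = 0  (should be 0).
Result: proj_W(v) = (9/29, 2/29, 57/29, -28/29).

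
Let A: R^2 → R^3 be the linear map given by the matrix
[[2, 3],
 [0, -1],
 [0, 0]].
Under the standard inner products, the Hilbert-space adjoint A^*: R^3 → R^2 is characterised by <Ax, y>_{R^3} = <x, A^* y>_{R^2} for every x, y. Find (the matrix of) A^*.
A^* = A^T =
[[2, 0, 0],
 [3, -1, 0]]

For real matrices with standard dot products, the defining identity <Ax, y> = <x, A^* y> gives (Ax)^T y = x^T (A^*) y, i.e. x^T A^T y = x^T (A^*) y. Since this holds for all x, y, we must have A^* = A^T. Therefore
A^* =
[[2, 0, 0],
 [3, -1, 0]].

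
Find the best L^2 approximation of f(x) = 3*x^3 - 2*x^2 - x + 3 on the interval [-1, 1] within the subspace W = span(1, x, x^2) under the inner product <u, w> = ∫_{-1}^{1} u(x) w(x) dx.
g(x) = -2*x^2 + 4*x/5 + 3

The best approximation g ∈ W is the orthogonal projection of f onto W. Writing g = a_0 + a_1 x + a_2 x^2, the coefficients solve the normal equations G · a = b where
  G_{ij} = <φ_i, φ_j> and b_i = <f, φ_i>, with φ_0 = 1, φ_1 = x, φ_2 = x^2.
G =
  [2, 0, 2/3]
  [0, 2/3, 0]
  [2/3, 0, 2/5],
b = (14/3, 8/15, 6/5).
Solving gives a_0 = 3, a_1 = 4/5, a_2 = -2, so
  g(x) = -2*x^2 + 4*x/5 + 3.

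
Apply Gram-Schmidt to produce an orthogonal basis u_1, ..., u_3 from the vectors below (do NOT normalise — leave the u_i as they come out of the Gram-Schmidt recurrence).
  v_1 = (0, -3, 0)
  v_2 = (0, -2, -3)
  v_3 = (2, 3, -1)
Orthogonal basis:
  u_1 = (0, -3, 0)
  u_2 = (0, 0, -3)
  u_3 = (2, 0, 0)

Apply the Gram-Schmidt recurrence
  u_1 = v_1
  u_i = v_i − Σ_{j<i} ((v_i · u_j) / (u_j · u_j)) · u_j.

Step by step this gives:
  u_1 = (0, -3, 0)
  u_2 = (0, 0, -3)
  u_3 = (2, 0, 0)

Orthogonality check:
  u_2 · u_1 = 0 (should be 0)
  u_3 · u_1 = 0 (should be 0)
  u_3 · u_2 = 0 (should be 0)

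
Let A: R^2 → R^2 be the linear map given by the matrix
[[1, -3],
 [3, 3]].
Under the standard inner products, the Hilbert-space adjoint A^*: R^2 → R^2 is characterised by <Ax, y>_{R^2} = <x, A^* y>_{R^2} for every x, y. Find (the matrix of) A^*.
A^* = A^T =
[[1, 3],
 [-3, 3]]

For real matrices with standard dot products, the defining identity <Ax, y> = <x, A^* y> gives (Ax)^T y = x^T (A^*) y, i.e. x^T A^T y = x^T (A^*) y. Since this holds for all x, y, we must have A^* = A^T. Therefore
A^* =
[[1, 3],
 [-3, 3]].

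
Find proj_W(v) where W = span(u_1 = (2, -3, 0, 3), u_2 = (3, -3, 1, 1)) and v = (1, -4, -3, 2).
proj_W(v) = (35/29, -72/29, -13/29, 98/29)

Set up U = [u_1 | ... | u_2] ∈ R^(4×2). The projector onto W = col(U) is P = U (U^T U)^(-1) U^T.
Compute U^T U =
  [22, 18]
  [18, 20],
and U^T v = (20, 14).
Solve U^T U · c = U^T v for the coefficients: c = (37/29, -13/29). The projection is proj_W(v) = U c.
Check: (v - proj_W(v)) · u_1 = 0  (should be 0).
Check: (v - proj_W(v)) · u_2 = 0  (should be 0).
Result: proj_W(v) = (35/29, -72/29, -13/29, 98/29).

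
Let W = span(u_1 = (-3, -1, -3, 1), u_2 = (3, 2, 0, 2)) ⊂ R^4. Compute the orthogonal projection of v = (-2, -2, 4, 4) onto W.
proj_W(v) = (-66/259, -62/259, 54/259, -14/37)

Set up U = [u_1 | ... | u_2] ∈ R^(4×2). The projector onto W = col(U) is P = U (U^T U)^(-1) U^T.
Compute U^T U =
  [20, -9]
  [-9, 17],
and U^T v = (0, -2).
Solve U^T U · c = U^T v for the coefficients: c = (-18/259, -40/259). The projection is proj_W(v) = U c.
Check: (v - proj_W(v)) · u_1 = 0  (should be 0).
Check: (v - proj_W(v)) · u_2 = 0  (should be 0).
Result: proj_W(v) = (-66/259, -62/259, 54/259, -14/37).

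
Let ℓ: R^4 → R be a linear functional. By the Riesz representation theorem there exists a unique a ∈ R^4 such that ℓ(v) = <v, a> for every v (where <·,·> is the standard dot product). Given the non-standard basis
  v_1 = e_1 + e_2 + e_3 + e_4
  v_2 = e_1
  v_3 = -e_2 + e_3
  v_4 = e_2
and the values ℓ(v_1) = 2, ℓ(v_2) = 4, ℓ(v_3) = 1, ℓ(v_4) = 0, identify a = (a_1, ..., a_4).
a = (4, 0, 1, -3)

Write a = (a_1, ..., a_4) in the standard basis. For each basis vector v_i, ℓ(v_i) = <v_i, a> is a linear equation in the a_j's. Collect the n equations into a matrix system V a = ℓ, where row i of V is v_i (expressed in the standard basis). Since V is invertible (lower-triangular with 1s on the diagonal, up to permutation), solve by back-substitution:
  V =
[[1, 1, 1, 1],
 [1, 0, 0, 0],
 [0, -1, 1, 0],
 [0, 1, 0, 0]]
  V a = (2, 4, 1, 0)
Solving gives a = (4, 0, 1, -3).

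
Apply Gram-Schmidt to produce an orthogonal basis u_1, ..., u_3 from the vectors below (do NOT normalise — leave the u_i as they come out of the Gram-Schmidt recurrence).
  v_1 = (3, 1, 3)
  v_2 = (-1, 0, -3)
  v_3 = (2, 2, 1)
Orthogonal basis:
  u_1 = (3, 1, 3)
  u_2 = (17/19, 12/19, -21/19)
  u_3 = (-21/46, 21/23, 7/46)

Apply the Gram-Schmidt recurrence
  u_1 = v_1
  u_i = v_i − Σ_{j<i} ((v_i · u_j) / (u_j · u_j)) · u_j.

Step by step this gives:
  u_1 = (3, 1, 3)
  u_2 = (17/19, 12/19, -21/19)
  u_3 = (-21/46, 21/23, 7/46)

Orthogonality check:
  u_2 · u_1 = 0 (should be 0)
  u_3 · u_1 = 0 (should be 0)
  u_3 · u_2 = 0 (should be 0)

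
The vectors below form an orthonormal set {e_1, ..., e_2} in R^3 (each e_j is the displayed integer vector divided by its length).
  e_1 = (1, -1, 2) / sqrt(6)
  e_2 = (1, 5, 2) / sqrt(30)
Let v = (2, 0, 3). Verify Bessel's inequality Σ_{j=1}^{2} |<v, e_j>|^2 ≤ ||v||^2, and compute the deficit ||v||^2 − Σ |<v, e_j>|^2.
Σ |<v, e_j>|^2 = 64/5; ||v||^2 = 13; deficit = 1/5

Write each e_j = u_j / sqrt(<u_j, u_j>) where u_j is the displayed integer vector. Then <v, e_j> = <v, u_j> / sqrt(<u_j, u_j>), so |<v, e_j>|^2 = <v, u_j>^2 / <u_j, u_j>.
Coefficients: <v, e_1> = 8/sqrt(6), <v, e_2> = 8/sqrt(30).
Square and sum: Σ |<v, e_j>|^2 = 64/5.
Compute ||v||^2 = v·v = 13.
Deficit = 13 − 64/5 = 1/5 ≥ 0, confirming Bessel's inequality. (The deficit equals ||v − Σ <v,e_j> e_j||^2, the squared distance from v to span{e_j}.)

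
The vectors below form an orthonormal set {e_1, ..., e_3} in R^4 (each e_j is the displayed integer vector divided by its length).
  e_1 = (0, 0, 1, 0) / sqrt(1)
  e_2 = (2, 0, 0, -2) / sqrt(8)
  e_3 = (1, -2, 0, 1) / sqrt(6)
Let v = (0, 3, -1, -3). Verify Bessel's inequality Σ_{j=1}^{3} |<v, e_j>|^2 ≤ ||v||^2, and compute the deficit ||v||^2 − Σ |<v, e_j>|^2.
Σ |<v, e_j>|^2 = 19; ||v||^2 = 19; deficit = 0

Write each e_j = u_j / sqrt(<u_j, u_j>) where u_j is the displayed integer vector. Then <v, e_j> = <v, u_j> / sqrt(<u_j, u_j>), so |<v, e_j>|^2 = <v, u_j>^2 / <u_j, u_j>.
Coefficients: <v, e_1> = -1/sqrt(1), <v, e_2> = 6/sqrt(8), <v, e_3> = -9/sqrt(6).
Square and sum: Σ |<v, e_j>|^2 = 19.
Compute ||v||^2 = v·v = 19.
Deficit = 19 − 19 = 0 ≥ 0, confirming Bessel's inequality. (The deficit equals ||v − Σ <v,e_j> e_j||^2, the squared distance from v to span{e_j}.)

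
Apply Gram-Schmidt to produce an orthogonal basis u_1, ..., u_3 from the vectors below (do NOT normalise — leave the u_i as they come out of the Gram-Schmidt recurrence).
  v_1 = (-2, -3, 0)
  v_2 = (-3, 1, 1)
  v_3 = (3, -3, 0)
Orthogonal basis:
  u_1 = (-2, -3, 0)
  u_2 = (-33/13, 22/13, 1)
  u_3 = (45/134, -15/67, 165/134)

Apply the Gram-Schmidt recurrence
  u_1 = v_1
  u_i = v_i − Σ_{j<i} ((v_i · u_j) / (u_j · u_j)) · u_j.

Step by step this gives:
  u_1 = (-2, -3, 0)
  u_2 = (-33/13, 22/13, 1)
  u_3 = (45/134, -15/67, 165/134)

Orthogonality check:
  u_2 · u_1 = 0 (should be 0)
  u_3 · u_1 = 0 (should be 0)
  u_3 · u_2 = 0 (should be 0)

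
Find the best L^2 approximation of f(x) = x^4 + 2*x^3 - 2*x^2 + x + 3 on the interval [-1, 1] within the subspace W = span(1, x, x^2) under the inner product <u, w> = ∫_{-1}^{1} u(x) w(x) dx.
g(x) = -8*x^2/7 + 11*x/5 + 102/35

The best approximation g ∈ W is the orthogonal projection of f onto W. Writing g = a_0 + a_1 x + a_2 x^2, the coefficients solve the normal equations G · a = b where
  G_{ij} = <φ_i, φ_j> and b_i = <f, φ_i>, with φ_0 = 1, φ_1 = x, φ_2 = x^2.
G =
  [2, 0, 2/3]
  [0, 2/3, 0]
  [2/3, 0, 2/5],
b = (76/15, 22/15, 52/35).
Solving gives a_0 = 102/35, a_1 = 11/5, a_2 = -8/7, so
  g(x) = -8*x^2/7 + 11*x/5 + 102/35.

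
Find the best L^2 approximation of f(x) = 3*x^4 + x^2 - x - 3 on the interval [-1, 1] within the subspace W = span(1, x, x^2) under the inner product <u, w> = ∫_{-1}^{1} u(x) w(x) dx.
g(x) = 25*x^2/7 - x - 114/35

The best approximation g ∈ W is the orthogonal projection of f onto W. Writing g = a_0 + a_1 x + a_2 x^2, the coefficients solve the normal equations G · a = b where
  G_{ij} = <φ_i, φ_j> and b_i = <f, φ_i>, with φ_0 = 1, φ_1 = x, φ_2 = x^2.
G =
  [2, 0, 2/3]
  [0, 2/3, 0]
  [2/3, 0, 2/5],
b = (-62/15, -2/3, -26/35).
Solving gives a_0 = -114/35, a_1 = -1, a_2 = 25/7, so
  g(x) = 25*x^2/7 - x - 114/35.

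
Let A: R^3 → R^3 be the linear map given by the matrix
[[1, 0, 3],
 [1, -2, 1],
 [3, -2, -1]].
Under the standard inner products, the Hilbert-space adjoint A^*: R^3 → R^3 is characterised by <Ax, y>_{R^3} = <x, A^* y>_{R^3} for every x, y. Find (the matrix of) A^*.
A^* = A^T =
[[1, 1, 3],
 [0, -2, -2],
 [3, 1, -1]]

For real matrices with standard dot products, the defining identity <Ax, y> = <x, A^* y> gives (Ax)^T y = x^T (A^*) y, i.e. x^T A^T y = x^T (A^*) y. Since this holds for all x, y, we must have A^* = A^T. Therefore
A^* =
[[1, 1, 3],
 [0, -2, -2],
 [3, 1, -1]].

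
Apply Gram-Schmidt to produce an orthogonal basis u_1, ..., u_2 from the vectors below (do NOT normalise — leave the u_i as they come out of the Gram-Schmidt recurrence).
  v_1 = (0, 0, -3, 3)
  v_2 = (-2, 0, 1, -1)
Orthogonal basis:
  u_1 = (0, 0, -3, 3)
  u_2 = (-2, 0, 0, 0)

Apply the Gram-Schmidt recurrence
  u_1 = v_1
  u_i = v_i − Σ_{j<i} ((v_i · u_j) / (u_j · u_j)) · u_j.

Step by step this gives:
  u_1 = (0, 0, -3, 3)
  u_2 = (-2, 0, 0, 0)

Orthogonality check:
  u_2 · u_1 = 0 (should be 0)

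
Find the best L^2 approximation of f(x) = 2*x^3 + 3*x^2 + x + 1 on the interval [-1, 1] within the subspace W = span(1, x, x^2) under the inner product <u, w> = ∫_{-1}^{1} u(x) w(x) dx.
g(x) = 3*x^2 + 11*x/5 + 1

The best approximation g ∈ W is the orthogonal projection of f onto W. Writing g = a_0 + a_1 x + a_2 x^2, the coefficients solve the normal equations G · a = b where
  G_{ij} = <φ_i, φ_j> and b_i = <f, φ_i>, with φ_0 = 1, φ_1 = x, φ_2 = x^2.
G =
  [2, 0, 2/3]
  [0, 2/3, 0]
  [2/3, 0, 2/5],
b = (4, 22/15, 28/15).
Solving gives a_0 = 1, a_1 = 11/5, a_2 = 3, so
  g(x) = 3*x^2 + 11*x/5 + 1.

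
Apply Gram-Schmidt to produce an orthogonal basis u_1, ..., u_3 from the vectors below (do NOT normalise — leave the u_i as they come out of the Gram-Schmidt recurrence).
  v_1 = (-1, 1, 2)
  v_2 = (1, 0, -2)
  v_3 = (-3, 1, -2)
Orthogonal basis:
  u_1 = (-1, 1, 2)
  u_2 = (1/6, 5/6, -1/3)
  u_3 = (-16/5, 0, -8/5)

Apply the Gram-Schmidt recurrence
  u_1 = v_1
  u_i = v_i − Σ_{j<i} ((v_i · u_j) / (u_j · u_j)) · u_j.

Step by step this gives:
  u_1 = (-1, 1, 2)
  u_2 = (1/6, 5/6, -1/3)
  u_3 = (-16/5, 0, -8/5)

Orthogonality check:
  u_2 · u_1 = 0 (should be 0)
  u_3 · u_1 = 0 (should be 0)
  u_3 · u_2 = 0 (should be 0)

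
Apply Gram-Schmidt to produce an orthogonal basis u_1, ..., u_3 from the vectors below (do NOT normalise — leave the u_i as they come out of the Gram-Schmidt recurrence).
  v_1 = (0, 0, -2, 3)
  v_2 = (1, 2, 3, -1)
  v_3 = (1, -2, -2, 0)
Orthogonal basis:
  u_1 = (0, 0, -2, 3)
  u_2 = (1, 2, 21/13, 14/13)
  u_3 = (65/38, -11/19, -9/38, -3/19)

Apply the Gram-Schmidt recurrence
  u_1 = v_1
  u_i = v_i − Σ_{j<i} ((v_i · u_j) / (u_j · u_j)) · u_j.

Step by step this gives:
  u_1 = (0, 0, -2, 3)
  u_2 = (1, 2, 21/13, 14/13)
  u_3 = (65/38, -11/19, -9/38, -3/19)

Orthogonality check:
  u_2 · u_1 = 0 (should be 0)
  u_3 · u_1 = 0 (should be 0)
  u_3 · u_2 = 0 (should be 0)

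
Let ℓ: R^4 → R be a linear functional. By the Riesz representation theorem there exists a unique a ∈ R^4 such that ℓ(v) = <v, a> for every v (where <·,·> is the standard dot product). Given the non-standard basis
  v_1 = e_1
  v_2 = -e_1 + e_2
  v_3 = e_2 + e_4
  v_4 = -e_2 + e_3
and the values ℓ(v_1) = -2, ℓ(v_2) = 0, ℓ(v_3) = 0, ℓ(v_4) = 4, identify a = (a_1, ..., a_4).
a = (-2, -2, 2, 2)

Write a = (a_1, ..., a_4) in the standard basis. For each basis vector v_i, ℓ(v_i) = <v_i, a> is a linear equation in the a_j's. Collect the n equations into a matrix system V a = ℓ, where row i of V is v_i (expressed in the standard basis). Since V is invertible (lower-triangular with 1s on the diagonal, up to permutation), solve by back-substitution:
  V =
[[1, 0, 0, 0],
 [-1, 1, 0, 0],
 [0, 1, 0, 1],
 [0, -1, 1, 0]]
  V a = (-2, 0, 0, 4)
Solving gives a = (-2, -2, 2, 2).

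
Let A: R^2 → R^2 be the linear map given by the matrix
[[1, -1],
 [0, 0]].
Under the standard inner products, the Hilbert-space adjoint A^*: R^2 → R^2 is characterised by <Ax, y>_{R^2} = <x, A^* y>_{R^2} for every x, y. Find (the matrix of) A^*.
A^* = A^T =
[[1, 0],
 [-1, 0]]

For real matrices with standard dot products, the defining identity <Ax, y> = <x, A^* y> gives (Ax)^T y = x^T (A^*) y, i.e. x^T A^T y = x^T (A^*) y. Since this holds for all x, y, we must have A^* = A^T. Therefore
A^* =
[[1, 0],
 [-1, 0]].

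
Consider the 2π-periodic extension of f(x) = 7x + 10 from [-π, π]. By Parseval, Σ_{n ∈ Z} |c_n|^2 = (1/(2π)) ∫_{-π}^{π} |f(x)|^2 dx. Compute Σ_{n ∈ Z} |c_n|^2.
Σ |c_n|^2 = 49π^2/3 + 100

Expand and integrate term by term over [-π, π]:
  ∫ (7x)^2 dx = 49·(2π^3/3); ∫ 2·7·(10)·x dx = 0 (odd integrand); ∫ 10^2 dx = 100·2π.
So (1/(2π)) ∫_{-π}^{π} (7x + 10)^2 dx = 49π^2/3 + 100 = 49π^2/3 + 100.
Parseval ⇒ Σ |c_n|^2 = 49π^2/3 + 100.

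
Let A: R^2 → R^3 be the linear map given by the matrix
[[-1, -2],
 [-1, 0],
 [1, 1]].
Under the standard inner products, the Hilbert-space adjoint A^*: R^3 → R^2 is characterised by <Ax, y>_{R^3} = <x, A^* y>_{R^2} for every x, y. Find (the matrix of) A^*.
A^* = A^T =
[[-1, -1, 1],
 [-2, 0, 1]]

For real matrices with standard dot products, the defining identity <Ax, y> = <x, A^* y> gives (Ax)^T y = x^T (A^*) y, i.e. x^T A^T y = x^T (A^*) y. Since this holds for all x, y, we must have A^* = A^T. Therefore
A^* =
[[-1, -1, 1],
 [-2, 0, 1]].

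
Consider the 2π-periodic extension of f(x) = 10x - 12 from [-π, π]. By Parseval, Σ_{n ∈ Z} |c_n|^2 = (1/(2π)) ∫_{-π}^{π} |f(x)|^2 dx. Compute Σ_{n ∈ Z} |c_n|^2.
Σ |c_n|^2 = 100π^2/3 + 144

Expand and integrate term by term over [-π, π]:
  ∫ (10x)^2 dx = 100·(2π^3/3); ∫ 2·10·(-12)·x dx = 0 (odd integrand); ∫ (-12)^2 dx = 144·2π.
So (1/(2π)) ∫_{-π}^{π} (10x - 12)^2 dx = 100π^2/3 + 144 = 100π^2/3 + 144.
Parseval ⇒ Σ |c_n|^2 = 100π^2/3 + 144.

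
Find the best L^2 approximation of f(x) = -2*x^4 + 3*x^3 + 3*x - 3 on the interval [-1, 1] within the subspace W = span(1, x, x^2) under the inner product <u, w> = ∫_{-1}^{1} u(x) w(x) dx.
g(x) = -12*x^2/7 + 24*x/5 - 99/35

The best approximation g ∈ W is the orthogonal projection of f onto W. Writing g = a_0 + a_1 x + a_2 x^2, the coefficients solve the normal equations G · a = b where
  G_{ij} = <φ_i, φ_j> and b_i = <f, φ_i>, with φ_0 = 1, φ_1 = x, φ_2 = x^2.
G =
  [2, 0, 2/3]
  [0, 2/3, 0]
  [2/3, 0, 2/5],
b = (-34/5, 16/5, -18/7).
Solving gives a_0 = -99/35, a_1 = 24/5, a_2 = -12/7, so
  g(x) = -12*x^2/7 + 24*x/5 - 99/35.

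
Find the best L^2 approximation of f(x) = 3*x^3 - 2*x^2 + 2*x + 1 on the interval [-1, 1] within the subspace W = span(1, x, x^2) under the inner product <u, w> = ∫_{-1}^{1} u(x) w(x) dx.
g(x) = -2*x^2 + 19*x/5 + 1

The best approximation g ∈ W is the orthogonal projection of f onto W. Writing g = a_0 + a_1 x + a_2 x^2, the coefficients solve the normal equations G · a = b where
  G_{ij} = <φ_i, φ_j> and b_i = <f, φ_i>, with φ_0 = 1, φ_1 = x, φ_2 = x^2.
G =
  [2, 0, 2/3]
  [0, 2/3, 0]
  [2/3, 0, 2/5],
b = (2/3, 38/15, -2/15).
Solving gives a_0 = 1, a_1 = 19/5, a_2 = -2, so
  g(x) = -2*x^2 + 19*x/5 + 1.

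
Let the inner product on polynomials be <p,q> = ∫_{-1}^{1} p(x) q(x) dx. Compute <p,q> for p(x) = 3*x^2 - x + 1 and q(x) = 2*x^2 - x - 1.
<p,q> = 2/5

Expand the product: p(x)·q(x) = 6*x^4 - 5*x^3 - 1.
∫_{-1}^{1} of each monomial x^k gives [2/(k+1) if k even, 0 if k odd]. Integrating term-by-term (or equivalently evaluating the antiderivative F(x) = 6*x^5/5 - 5*x^4/4 - x at the endpoints):
  F(1) − F(−1) = -21/20 − (-29/20) = 2/5.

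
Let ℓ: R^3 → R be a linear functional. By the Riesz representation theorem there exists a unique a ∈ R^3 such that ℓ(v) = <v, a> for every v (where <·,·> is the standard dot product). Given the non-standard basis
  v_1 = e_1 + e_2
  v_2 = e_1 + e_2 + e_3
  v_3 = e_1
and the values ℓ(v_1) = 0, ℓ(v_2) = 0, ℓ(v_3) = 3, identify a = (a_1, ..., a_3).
a = (3, -3, 0)

Write a = (a_1, ..., a_3) in the standard basis. For each basis vector v_i, ℓ(v_i) = <v_i, a> is a linear equation in the a_j's. Collect the n equations into a matrix system V a = ℓ, where row i of V is v_i (expressed in the standard basis). Since V is invertible (lower-triangular with 1s on the diagonal, up to permutation), solve by back-substitution:
  V =
[[1, 1, 0],
 [1, 1, 1],
 [1, 0, 0]]
  V a = (0, 0, 3)
Solving gives a = (3, -3, 0).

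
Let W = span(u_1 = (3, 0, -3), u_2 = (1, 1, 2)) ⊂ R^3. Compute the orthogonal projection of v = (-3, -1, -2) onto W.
proj_W(v) = (-31/11, -17/11, -20/11)

Set up U = [u_1 | ... | u_2] ∈ R^(3×2). The projector onto W = col(U) is P = U (U^T U)^(-1) U^T.
Compute U^T U =
  [18, -3]
  [-3, 6],
and U^T v = (-3, -8).
Solve U^T U · c = U^T v for the coefficients: c = (-14/33, -17/11). The projection is proj_W(v) = U c.
Check: (v - proj_W(v)) · u_1 = 0  (should be 0).
Check: (v - proj_W(v)) · u_2 = 0  (should be 0).
Result: proj_W(v) = (-31/11, -17/11, -20/11).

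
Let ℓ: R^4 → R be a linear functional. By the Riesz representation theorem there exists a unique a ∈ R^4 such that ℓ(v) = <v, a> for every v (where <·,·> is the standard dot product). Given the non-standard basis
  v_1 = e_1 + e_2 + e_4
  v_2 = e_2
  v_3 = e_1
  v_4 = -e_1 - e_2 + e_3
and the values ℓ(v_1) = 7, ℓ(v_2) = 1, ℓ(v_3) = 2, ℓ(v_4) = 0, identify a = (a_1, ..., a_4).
a = (2, 1, 3, 4)

Write a = (a_1, ..., a_4) in the standard basis. For each basis vector v_i, ℓ(v_i) = <v_i, a> is a linear equation in the a_j's. Collect the n equations into a matrix system V a = ℓ, where row i of V is v_i (expressed in the standard basis). Since V is invertible (lower-triangular with 1s on the diagonal, up to permutation), solve by back-substitution:
  V =
[[1, 1, 0, 1],
 [0, 1, 0, 0],
 [1, 0, 0, 0],
 [-1, -1, 1, 0]]
  V a = (7, 1, 2, 0)
Solving gives a = (2, 1, 3, 4).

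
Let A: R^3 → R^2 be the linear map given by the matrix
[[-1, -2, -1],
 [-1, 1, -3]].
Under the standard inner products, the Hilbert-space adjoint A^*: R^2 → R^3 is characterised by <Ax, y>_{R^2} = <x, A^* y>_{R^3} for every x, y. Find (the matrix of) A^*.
A^* = A^T =
[[-1, -1],
 [-2, 1],
 [-1, -3]]

For real matrices with standard dot products, the defining identity <Ax, y> = <x, A^* y> gives (Ax)^T y = x^T (A^*) y, i.e. x^T A^T y = x^T (A^*) y. Since this holds for all x, y, we must have A^* = A^T. Therefore
A^* =
[[-1, -1],
 [-2, 1],
 [-1, -3]].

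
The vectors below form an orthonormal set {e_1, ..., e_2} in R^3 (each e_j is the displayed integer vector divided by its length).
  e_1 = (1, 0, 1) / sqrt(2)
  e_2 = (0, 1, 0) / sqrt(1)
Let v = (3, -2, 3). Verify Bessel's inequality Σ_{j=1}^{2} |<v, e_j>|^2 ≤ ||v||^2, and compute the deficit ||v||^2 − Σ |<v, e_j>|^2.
Σ |<v, e_j>|^2 = 22; ||v||^2 = 22; deficit = 0

Write each e_j = u_j / sqrt(<u_j, u_j>) where u_j is the displayed integer vector. Then <v, e_j> = <v, u_j> / sqrt(<u_j, u_j>), so |<v, e_j>|^2 = <v, u_j>^2 / <u_j, u_j>.
Coefficients: <v, e_1> = 6/sqrt(2), <v, e_2> = -2/sqrt(1).
Square and sum: Σ |<v, e_j>|^2 = 22.
Compute ||v||^2 = v·v = 22.
Deficit = 22 − 22 = 0 ≥ 0, confirming Bessel's inequality. (The deficit equals ||v − Σ <v,e_j> e_j||^2, the squared distance from v to span{e_j}.)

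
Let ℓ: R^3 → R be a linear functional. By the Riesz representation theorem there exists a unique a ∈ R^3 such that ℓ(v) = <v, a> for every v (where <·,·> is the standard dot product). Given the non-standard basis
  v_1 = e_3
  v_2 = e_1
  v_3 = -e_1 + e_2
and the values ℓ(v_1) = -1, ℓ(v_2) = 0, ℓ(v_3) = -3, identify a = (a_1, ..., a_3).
a = (0, -3, -1)

Write a = (a_1, ..., a_3) in the standard basis. For each basis vector v_i, ℓ(v_i) = <v_i, a> is a linear equation in the a_j's. Collect the n equations into a matrix system V a = ℓ, where row i of V is v_i (expressed in the standard basis). Since V is invertible (lower-triangular with 1s on the diagonal, up to permutation), solve by back-substitution:
  V =
[[0, 0, 1],
 [1, 0, 0],
 [-1, 1, 0]]
  V a = (-1, 0, -3)
Solving gives a = (0, -3, -1).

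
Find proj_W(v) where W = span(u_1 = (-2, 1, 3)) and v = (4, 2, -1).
proj_W(v) = (9/7, -9/14, -27/14)

Set up U = [u_1 | ... | u_1] ∈ R^(3×1). The projector onto W = col(U) is P = U (U^T U)^(-1) U^T.
Compute U^T U =
  [14],
and U^T v = (-9).
Solve U^T U · c = U^T v for the coefficients: c = (-9/14). The projection is proj_W(v) = U c.
Check: (v - proj_W(v)) · u_1 = 0  (should be 0).
Result: proj_W(v) = (9/7, -9/14, -27/14).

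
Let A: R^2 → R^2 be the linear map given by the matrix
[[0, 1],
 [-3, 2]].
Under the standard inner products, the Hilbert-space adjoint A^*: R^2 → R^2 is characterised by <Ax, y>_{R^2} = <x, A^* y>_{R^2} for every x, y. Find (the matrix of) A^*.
A^* = A^T =
[[0, -3],
 [1, 2]]

For real matrices with standard dot products, the defining identity <Ax, y> = <x, A^* y> gives (Ax)^T y = x^T (A^*) y, i.e. x^T A^T y = x^T (A^*) y. Since this holds for all x, y, we must have A^* = A^T. Therefore
A^* =
[[0, -3],
 [1, 2]].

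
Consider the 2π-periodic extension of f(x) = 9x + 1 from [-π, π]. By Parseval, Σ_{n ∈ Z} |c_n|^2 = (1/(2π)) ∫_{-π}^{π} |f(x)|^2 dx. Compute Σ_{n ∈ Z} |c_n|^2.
Σ |c_n|^2 = 27π^2 + 1

Expand and integrate term by term over [-π, π]:
  ∫ (9x)^2 dx = 81·(2π^3/3); ∫ 2·9·(1)·x dx = 0 (odd integrand); ∫ 1^2 dx = 1·2π.
So (1/(2π)) ∫_{-π}^{π} (9x + 1)^2 dx = 81π^2/3 + 1 = 27π^2 + 1.
Parseval ⇒ Σ |c_n|^2 = 27π^2 + 1.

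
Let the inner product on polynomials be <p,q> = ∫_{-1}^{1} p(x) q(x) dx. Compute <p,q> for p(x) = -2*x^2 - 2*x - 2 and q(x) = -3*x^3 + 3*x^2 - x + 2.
<p,q> = -40/3

Expand the product: p(x)·q(x) = 6*x^5 + 2*x^3 - 8*x^2 - 2*x - 4.
∫_{-1}^{1} of each monomial x^k gives [2/(k+1) if k even, 0 if k odd]. Integrating term-by-term (or equivalently evaluating the antiderivative F(x) = x^6 + x^4/2 - 8*x^3/3 - x^2 - 4*x at the endpoints):
  F(1) − F(−1) = -37/6 − (43/6) = -40/3.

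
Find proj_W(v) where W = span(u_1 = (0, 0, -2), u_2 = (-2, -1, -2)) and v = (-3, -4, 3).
proj_W(v) = (-4, -2, 3)

Set up U = [u_1 | ... | u_2] ∈ R^(3×2). The projector onto W = col(U) is P = U (U^T U)^(-1) U^T.
Compute U^T U =
  [4, 4]
  [4, 9],
and U^T v = (-6, 4).
Solve U^T U · c = U^T v for the coefficients: c = (-7/2, 2). The projection is proj_W(v) = U c.
Check: (v - proj_W(v)) · u_1 = 0  (should be 0).
Check: (v - proj_W(v)) · u_2 = 0  (should be 0).
Result: proj_W(v) = (-4, -2, 3).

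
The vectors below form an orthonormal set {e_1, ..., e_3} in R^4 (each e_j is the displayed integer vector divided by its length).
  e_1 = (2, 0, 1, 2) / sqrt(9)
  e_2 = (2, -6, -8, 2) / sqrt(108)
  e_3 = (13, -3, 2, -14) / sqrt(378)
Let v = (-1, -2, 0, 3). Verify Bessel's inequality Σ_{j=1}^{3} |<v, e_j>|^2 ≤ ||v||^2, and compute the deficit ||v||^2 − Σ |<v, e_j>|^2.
Σ |<v, e_j>|^2 = 21/2; ||v||^2 = 14; deficit = 7/2

Write each e_j = u_j / sqrt(<u_j, u_j>) where u_j is the displayed integer vector. Then <v, e_j> = <v, u_j> / sqrt(<u_j, u_j>), so |<v, e_j>|^2 = <v, u_j>^2 / <u_j, u_j>.
Coefficients: <v, e_1> = 4/sqrt(9), <v, e_2> = 16/sqrt(108), <v, e_3> = -49/sqrt(378).
Square and sum: Σ |<v, e_j>|^2 = 21/2.
Compute ||v||^2 = v·v = 14.
Deficit = 14 − 21/2 = 7/2 ≥ 0, confirming Bessel's inequality. (The deficit equals ||v − Σ <v,e_j> e_j||^2, the squared distance from v to span{e_j}.)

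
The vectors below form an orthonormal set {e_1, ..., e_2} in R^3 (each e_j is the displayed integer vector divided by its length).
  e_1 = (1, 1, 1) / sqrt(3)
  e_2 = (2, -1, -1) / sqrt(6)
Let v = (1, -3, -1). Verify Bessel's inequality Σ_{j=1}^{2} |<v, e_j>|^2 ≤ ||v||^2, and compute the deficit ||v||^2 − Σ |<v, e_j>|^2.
Σ |<v, e_j>|^2 = 9; ||v||^2 = 11; deficit = 2

Write each e_j = u_j / sqrt(<u_j, u_j>) where u_j is the displayed integer vector. Then <v, e_j> = <v, u_j> / sqrt(<u_j, u_j>), so |<v, e_j>|^2 = <v, u_j>^2 / <u_j, u_j>.
Coefficients: <v, e_1> = -3/sqrt(3), <v, e_2> = 6/sqrt(6).
Square and sum: Σ |<v, e_j>|^2 = 9.
Compute ||v||^2 = v·v = 11.
Deficit = 11 − 9 = 2 ≥ 0, confirming Bessel's inequality. (The deficit equals ||v − Σ <v,e_j> e_j||^2, the squared distance from v to span{e_j}.)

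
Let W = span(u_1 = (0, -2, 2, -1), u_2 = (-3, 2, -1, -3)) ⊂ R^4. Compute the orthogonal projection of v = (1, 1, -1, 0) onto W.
proj_W(v) = (2/11, 80/99, -86/99, 64/99)

Set up U = [u_1 | ... | u_2] ∈ R^(4×2). The projector onto W = col(U) is P = U (U^T U)^(-1) U^T.
Compute U^T U =
  [9, -3]
  [-3, 23],
and U^T v = (-4, 0).
Solve U^T U · c = U^T v for the coefficients: c = (-46/99, -2/33). The projection is proj_W(v) = U c.
Check: (v - proj_W(v)) · u_1 = 0  (should be 0).
Check: (v - proj_W(v)) · u_2 = 0  (should be 0).
Result: proj_W(v) = (2/11, 80/99, -86/99, 64/99).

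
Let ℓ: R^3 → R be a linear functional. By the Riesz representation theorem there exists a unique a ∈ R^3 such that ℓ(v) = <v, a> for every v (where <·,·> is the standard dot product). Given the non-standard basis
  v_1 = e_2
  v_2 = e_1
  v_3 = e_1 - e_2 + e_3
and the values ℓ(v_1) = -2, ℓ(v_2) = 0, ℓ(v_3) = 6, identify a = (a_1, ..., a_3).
a = (0, -2, 4)

Write a = (a_1, ..., a_3) in the standard basis. For each basis vector v_i, ℓ(v_i) = <v_i, a> is a linear equation in the a_j's. Collect the n equations into a matrix system V a = ℓ, where row i of V is v_i (expressed in the standard basis). Since V is invertible (lower-triangular with 1s on the diagonal, up to permutation), solve by back-substitution:
  V =
[[0, 1, 0],
 [1, 0, 0],
 [1, -1, 1]]
  V a = (-2, 0, 6)
Solving gives a = (0, -2, 4).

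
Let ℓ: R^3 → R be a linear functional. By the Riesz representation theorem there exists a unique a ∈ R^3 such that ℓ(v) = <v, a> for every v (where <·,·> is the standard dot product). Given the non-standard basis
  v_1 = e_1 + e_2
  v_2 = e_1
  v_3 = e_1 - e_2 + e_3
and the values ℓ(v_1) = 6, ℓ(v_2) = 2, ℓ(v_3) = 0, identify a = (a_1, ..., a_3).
a = (2, 4, 2)

Write a = (a_1, ..., a_3) in the standard basis. For each basis vector v_i, ℓ(v_i) = <v_i, a> is a linear equation in the a_j's. Collect the n equations into a matrix system V a = ℓ, where row i of V is v_i (expressed in the standard basis). Since V is invertible (lower-triangular with 1s on the diagonal, up to permutation), solve by back-substitution:
  V =
[[1, 1, 0],
 [1, 0, 0],
 [1, -1, 1]]
  V a = (6, 2, 0)
Solving gives a = (2, 4, 2).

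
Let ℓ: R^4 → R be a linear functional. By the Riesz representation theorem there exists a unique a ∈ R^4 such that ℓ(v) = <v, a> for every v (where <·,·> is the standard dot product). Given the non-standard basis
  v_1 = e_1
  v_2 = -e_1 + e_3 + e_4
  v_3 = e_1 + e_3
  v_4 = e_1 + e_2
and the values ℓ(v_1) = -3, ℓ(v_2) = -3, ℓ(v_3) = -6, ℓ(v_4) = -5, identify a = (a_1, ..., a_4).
a = (-3, -2, -3, -3)

Write a = (a_1, ..., a_4) in the standard basis. For each basis vector v_i, ℓ(v_i) = <v_i, a> is a linear equation in the a_j's. Collect the n equations into a matrix system V a = ℓ, where row i of V is v_i (expressed in the standard basis). Since V is invertible (lower-triangular with 1s on the diagonal, up to permutation), solve by back-substitution:
  V =
[[1, 0, 0, 0],
 [-1, 0, 1, 1],
 [1, 0, 1, 0],
 [1, 1, 0, 0]]
  V a = (-3, -3, -6, -5)
Solving gives a = (-3, -2, -3, -3).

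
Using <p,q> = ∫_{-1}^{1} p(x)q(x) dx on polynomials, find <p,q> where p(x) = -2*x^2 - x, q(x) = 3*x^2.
<p,q> = -12/5

Expand the product: p(x)·q(x) = -6*x^4 - 3*x^3.
∫_{-1}^{1} of each monomial x^k gives [2/(k+1) if k even, 0 if k odd]. Integrating term-by-term (or equivalently evaluating the antiderivative F(x) = -6*x^5/5 - 3*x^4/4 at the endpoints):
  F(1) − F(−1) = -39/20 − (9/20) = -12/5.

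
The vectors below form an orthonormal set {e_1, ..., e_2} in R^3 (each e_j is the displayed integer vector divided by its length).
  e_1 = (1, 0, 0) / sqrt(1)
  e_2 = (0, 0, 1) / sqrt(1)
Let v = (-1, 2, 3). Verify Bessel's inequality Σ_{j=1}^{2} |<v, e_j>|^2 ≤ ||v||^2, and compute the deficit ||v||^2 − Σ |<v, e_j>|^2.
Σ |<v, e_j>|^2 = 10; ||v||^2 = 14; deficit = 4

Write each e_j = u_j / sqrt(<u_j, u_j>) where u_j is the displayed integer vector. Then <v, e_j> = <v, u_j> / sqrt(<u_j, u_j>), so |<v, e_j>|^2 = <v, u_j>^2 / <u_j, u_j>.
Coefficients: <v, e_1> = -1/sqrt(1), <v, e_2> = 3/sqrt(1).
Square and sum: Σ |<v, e_j>|^2 = 10.
Compute ||v||^2 = v·v = 14.
Deficit = 14 − 10 = 4 ≥ 0, confirming Bessel's inequality. (The deficit equals ||v − Σ <v,e_j> e_j||^2, the squared distance from v to span{e_j}.)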